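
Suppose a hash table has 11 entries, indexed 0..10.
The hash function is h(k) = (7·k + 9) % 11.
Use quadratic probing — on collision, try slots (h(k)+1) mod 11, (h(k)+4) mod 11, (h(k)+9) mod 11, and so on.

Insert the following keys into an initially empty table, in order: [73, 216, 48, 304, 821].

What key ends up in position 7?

304

73 hashes to 3; slot 3 is free → place at 3.
216 hashes to 3; 3 taken → place at 4.
48 hashes to 4; 4 taken → place at 5.
304 hashes to 3; 3,4 taken → place at 7.
821 hashes to 3; 3,4,7 taken → place at 1.
Table: [_, 821, _, 73, 216, 48, _, 304, _, _, _]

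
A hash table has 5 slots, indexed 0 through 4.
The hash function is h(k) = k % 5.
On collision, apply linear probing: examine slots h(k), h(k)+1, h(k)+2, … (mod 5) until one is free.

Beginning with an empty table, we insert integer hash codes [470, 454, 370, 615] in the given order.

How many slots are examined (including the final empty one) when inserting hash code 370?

Insert 470: h=0, slot 0 empty -> index 0.
Insert 454: h=4, slot 4 empty -> index 4.
Insert 370: h=0, slot 0 occupied -> index 1.
Insert 615: h=0, slots 0,1 occupied -> index 2.
Table: [470, 370, 615, _, 454]

2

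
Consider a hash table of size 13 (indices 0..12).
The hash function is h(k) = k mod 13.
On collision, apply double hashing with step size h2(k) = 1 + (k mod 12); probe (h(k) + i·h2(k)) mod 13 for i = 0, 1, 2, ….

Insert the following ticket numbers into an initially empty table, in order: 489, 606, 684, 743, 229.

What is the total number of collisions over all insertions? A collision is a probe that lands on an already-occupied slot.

489 hashes to 8; slot 8 is free → place at 8.
606 hashes to 8, h2=7; 8 taken → place at 2.
684 hashes to 8, h2=1; 8 taken → place at 9.
743 hashes to 2, h2=12; 2 taken → place at 1.
229 hashes to 8, h2=2; 8 taken → place at 10.
Table: [∅, 743, 606, ∅, ∅, ∅, ∅, ∅, 489, 684, 229, ∅, ∅]

4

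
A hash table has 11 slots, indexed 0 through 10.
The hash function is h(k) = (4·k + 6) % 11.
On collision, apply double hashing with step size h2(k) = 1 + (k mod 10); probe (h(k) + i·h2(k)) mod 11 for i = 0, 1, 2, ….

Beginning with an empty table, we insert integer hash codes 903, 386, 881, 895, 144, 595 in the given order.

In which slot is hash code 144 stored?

Insert 903: h=10, slot 10 empty → index 10.
Insert 386: h=10, h2=7, slot 10 occupied → index 6.
Insert 881: h=10, h2=2, slot 10 occupied → index 1.
Insert 895: h=0, slot 0 empty → index 0.
Insert 144: h=10, h2=5, slot 10 occupied → index 4.
Insert 595: h=10, h2=6, slot 10 occupied → index 5.
Table: [895, 881, -, -, 144, 595, 386, -, -, -, 903]

4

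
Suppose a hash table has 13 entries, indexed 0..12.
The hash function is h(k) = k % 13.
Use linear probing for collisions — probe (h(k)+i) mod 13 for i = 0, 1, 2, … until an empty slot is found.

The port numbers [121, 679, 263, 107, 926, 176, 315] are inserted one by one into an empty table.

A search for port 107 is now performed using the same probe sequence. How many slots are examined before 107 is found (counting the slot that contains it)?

4

121: h=4 → slot 4
679: h=3 → slot 3
263: h=3, probe 3,4,5 → slot 5
107: h=3, probe 3,4,5,6 → slot 6
926: h=3, probe 3,4,5,6,7 → slot 7
176: h=7, probe 7,8 → slot 8
315: h=3, probe 3,4,5,6,7,8,9 → slot 9
Table: [—, —, —, 679, 121, 263, 107, 926, 176, 315, —, —, —]
Lookup 107: h=3, probe 3,4,5,6 → found at 6.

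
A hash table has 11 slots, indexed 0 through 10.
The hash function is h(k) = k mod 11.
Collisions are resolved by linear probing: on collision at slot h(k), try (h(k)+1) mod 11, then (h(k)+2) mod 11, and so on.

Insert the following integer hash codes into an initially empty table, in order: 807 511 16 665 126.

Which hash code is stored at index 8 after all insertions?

126

807: h=4 → slot 4
511: h=5 → slot 5
16: h=5, probe 5,6 → slot 6
665: h=5, probe 5,6,7 → slot 7
126: h=5, probe 5,6,7,8 → slot 8
Table: [_, _, _, _, 807, 511, 16, 665, 126, _, _]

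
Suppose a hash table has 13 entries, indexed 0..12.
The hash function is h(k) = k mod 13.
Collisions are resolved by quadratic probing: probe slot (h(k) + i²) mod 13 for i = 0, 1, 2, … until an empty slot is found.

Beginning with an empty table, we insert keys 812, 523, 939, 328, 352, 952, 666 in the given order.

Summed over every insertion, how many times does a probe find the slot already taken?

Insert 812: h=6, slot 6 empty => index 6.
Insert 523: h=3, slot 3 empty => index 3.
Insert 939: h=3, slot 3 occupied => index 4.
Insert 328: h=3, slots 3,4 occupied => index 7.
Insert 352: h=1, slot 1 empty => index 1.
Insert 952: h=3, slots 3,4,7 occupied => index 12.
Insert 666: h=3, slots 3,4,7,12,6 occupied => index 2.
Table: [∅, 352, 666, 523, 939, ∅, 812, 328, ∅, ∅, ∅, ∅, 952]

11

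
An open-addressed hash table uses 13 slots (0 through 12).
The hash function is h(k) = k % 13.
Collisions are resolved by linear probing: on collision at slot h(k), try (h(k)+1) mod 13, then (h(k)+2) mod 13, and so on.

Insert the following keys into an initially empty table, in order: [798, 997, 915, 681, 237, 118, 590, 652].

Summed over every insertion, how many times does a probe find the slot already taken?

798 hashes to 5; slot 5 is free -> place at 5.
997 hashes to 9; slot 9 is free -> place at 9.
915 hashes to 5; 5 taken -> place at 6.
681 hashes to 5; 5,6 taken -> place at 7.
237 hashes to 3; slot 3 is free -> place at 3.
118 hashes to 1; slot 1 is free -> place at 1.
590 hashes to 5; 5,6,7 taken -> place at 8.
652 hashes to 2; slot 2 is free -> place at 2.
Table: [_, 118, 652, 237, _, 798, 915, 681, 590, 997, _, _, _]

6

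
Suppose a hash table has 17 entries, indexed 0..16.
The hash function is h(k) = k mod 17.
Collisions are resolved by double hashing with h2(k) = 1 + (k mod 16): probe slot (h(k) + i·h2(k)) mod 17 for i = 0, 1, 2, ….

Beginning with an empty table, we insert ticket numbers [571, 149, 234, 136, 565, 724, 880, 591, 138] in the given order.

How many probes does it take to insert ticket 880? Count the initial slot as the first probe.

2

571 hashes to 10; slot 10 is free -> place at 10.
149 hashes to 13; slot 13 is free -> place at 13.
234 hashes to 13, h2=11; 13 taken -> place at 7.
136 hashes to 0; slot 0 is free -> place at 0.
565 hashes to 4; slot 4 is free -> place at 4.
724 hashes to 10, h2=5; 10 taken -> place at 15.
880 hashes to 13, h2=1; 13 taken -> place at 14.
591 hashes to 13, h2=16; 13 taken -> place at 12.
138 hashes to 2; slot 2 is free -> place at 2.
Table: [136, —, 138, —, 565, —, —, 234, —, —, 571, —, 591, 149, 880, 724, —]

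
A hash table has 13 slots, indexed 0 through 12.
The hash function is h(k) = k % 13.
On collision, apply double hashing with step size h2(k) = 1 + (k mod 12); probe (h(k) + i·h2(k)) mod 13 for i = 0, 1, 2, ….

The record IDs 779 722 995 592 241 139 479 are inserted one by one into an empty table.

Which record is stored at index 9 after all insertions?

241

779 hashes to 12; slot 12 is free => place at 12.
722 hashes to 7; slot 7 is free => place at 7.
995 hashes to 7, h2=12; 7 taken => place at 6.
592 hashes to 7, h2=5; 7,12 taken => place at 4.
241 hashes to 7, h2=2; 7 taken => place at 9.
139 hashes to 9, h2=8; 9,4,12,7 taken => place at 2.
479 hashes to 11; slot 11 is free => place at 11.
Table: [., ., 139, ., 592, ., 995, 722, ., 241, ., 479, 779]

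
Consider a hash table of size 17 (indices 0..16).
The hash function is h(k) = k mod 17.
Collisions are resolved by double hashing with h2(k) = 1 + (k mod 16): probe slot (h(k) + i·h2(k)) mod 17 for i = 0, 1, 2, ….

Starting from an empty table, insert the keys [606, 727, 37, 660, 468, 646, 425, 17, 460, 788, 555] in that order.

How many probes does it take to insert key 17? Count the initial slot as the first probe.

2

606: h=11 → slot 11
727: h=13 → slot 13
37: h=3 → slot 3
660: h=14 → slot 14
468: h=9 → slot 9
646: h=0 → slot 0
425: h=0, h2=10, probe 0,10 → slot 10
17: h=0, h2=2, probe 0,2 → slot 2
460: h=1 → slot 1
788: h=6 → slot 6
555: h=11, h2=12, probe 11,6,1,13,8 → slot 8
Table: [646, 460, 17, 37, —, —, 788, —, 555, 468, 425, 606, —, 727, 660, —, —]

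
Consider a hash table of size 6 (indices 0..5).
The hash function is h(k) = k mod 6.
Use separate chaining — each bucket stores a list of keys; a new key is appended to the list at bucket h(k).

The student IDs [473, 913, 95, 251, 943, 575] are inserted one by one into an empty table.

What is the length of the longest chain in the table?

473 → bucket 5
913 → bucket 1
95 → bucket 5 (collision)
251 → bucket 5 (collision)
943 → bucket 1 (collision)
575 → bucket 5 (collision)
Final buckets:
0: ∅
1: 913 -> 943
2: ∅
3: ∅
4: ∅
5: 473 -> 95 -> 251 -> 575

4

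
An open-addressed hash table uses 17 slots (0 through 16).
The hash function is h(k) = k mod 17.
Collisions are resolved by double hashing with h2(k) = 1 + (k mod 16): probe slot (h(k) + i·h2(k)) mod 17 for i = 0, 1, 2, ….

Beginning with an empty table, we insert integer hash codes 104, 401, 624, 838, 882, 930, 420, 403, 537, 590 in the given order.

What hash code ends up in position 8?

590

Insert 104: h=2, slot 2 empty -> index 2.
Insert 401: h=10, slot 10 empty -> index 10.
Insert 624: h=12, slot 12 empty -> index 12.
Insert 838: h=5, slot 5 empty -> index 5.
Insert 882: h=15, slot 15 empty -> index 15.
Insert 930: h=12, h2=3, slots 12,15 occupied -> index 1.
Insert 420: h=12, h2=5, slot 12 occupied -> index 0.
Insert 403: h=12, h2=4, slot 12 occupied -> index 16.
Insert 537: h=10, h2=10, slot 10 occupied -> index 3.
Insert 590: h=12, h2=15, slots 12,10 occupied -> index 8.
Table: [420, 930, 104, 537, ∅, 838, ∅, ∅, 590, ∅, 401, ∅, 624, ∅, ∅, 882, 403]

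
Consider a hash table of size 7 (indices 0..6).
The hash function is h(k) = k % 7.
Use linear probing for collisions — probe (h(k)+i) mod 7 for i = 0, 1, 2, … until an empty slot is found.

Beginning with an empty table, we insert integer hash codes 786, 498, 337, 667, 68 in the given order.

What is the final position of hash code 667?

4

Insert 786: h=2, slot 2 empty -> index 2.
Insert 498: h=1, slot 1 empty -> index 1.
Insert 337: h=1, slots 1,2 occupied -> index 3.
Insert 667: h=2, slots 2,3 occupied -> index 4.
Insert 68: h=5, slot 5 empty -> index 5.
Table: [-, 498, 786, 337, 667, 68, -]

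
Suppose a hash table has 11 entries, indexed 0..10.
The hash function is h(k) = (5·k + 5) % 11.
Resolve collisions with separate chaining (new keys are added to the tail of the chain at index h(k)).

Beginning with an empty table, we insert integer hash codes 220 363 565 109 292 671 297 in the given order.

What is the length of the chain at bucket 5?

4

220 → bucket 5
363 → bucket 5 (collision)
565 → bucket 3
109 → bucket 0
292 → bucket 2
671 → bucket 5 (collision)
297 → bucket 5 (collision)
Final buckets:
0: 109
1: .
2: 292
3: 565
4: .
5: 220 -> 363 -> 671 -> 297
6: .
7: .
8: .
9: .
10: .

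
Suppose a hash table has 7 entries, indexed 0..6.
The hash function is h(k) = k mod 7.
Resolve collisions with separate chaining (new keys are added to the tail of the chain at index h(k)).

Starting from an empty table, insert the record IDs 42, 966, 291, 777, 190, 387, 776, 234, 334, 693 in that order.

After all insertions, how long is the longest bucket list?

4

42 -> bucket 0
966 -> bucket 0 (collision)
291 -> bucket 4
777 -> bucket 0 (collision)
190 -> bucket 1
387 -> bucket 2
776 -> bucket 6
234 -> bucket 3
334 -> bucket 5
693 -> bucket 0 (collision)
Final buckets:
0: 42 -> 966 -> 777 -> 693
1: 190
2: 387
3: 234
4: 291
5: 334
6: 776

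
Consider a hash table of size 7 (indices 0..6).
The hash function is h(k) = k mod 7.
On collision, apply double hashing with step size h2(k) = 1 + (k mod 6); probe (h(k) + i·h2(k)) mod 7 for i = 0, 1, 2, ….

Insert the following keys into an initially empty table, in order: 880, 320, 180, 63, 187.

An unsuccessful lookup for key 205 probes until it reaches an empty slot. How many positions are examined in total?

880 hashes to 5; slot 5 is free => place at 5.
320 hashes to 5, h2=3; 5 taken => place at 1.
180 hashes to 5, h2=1; 5 taken => place at 6.
63 hashes to 0; slot 0 is free => place at 0.
187 hashes to 5, h2=2; 5,0 taken => place at 2.
Table: [63, 320, 187, ., ., 880, 180]
Lookup 205: h=2, h2=2, probe 2,4 → slot 4 empty, not found.

2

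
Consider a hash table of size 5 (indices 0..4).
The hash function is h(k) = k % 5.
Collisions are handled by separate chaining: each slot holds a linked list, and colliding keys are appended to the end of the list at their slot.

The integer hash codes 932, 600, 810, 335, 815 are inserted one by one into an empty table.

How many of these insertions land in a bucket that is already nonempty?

932 → bucket 2
600 → bucket 0
810 → bucket 0 (collision)
335 → bucket 0 (collision)
815 → bucket 0 (collision)
Final buckets:
0: 600 -> 810 -> 335 -> 815
1: ∅
2: 932
3: ∅
4: ∅

3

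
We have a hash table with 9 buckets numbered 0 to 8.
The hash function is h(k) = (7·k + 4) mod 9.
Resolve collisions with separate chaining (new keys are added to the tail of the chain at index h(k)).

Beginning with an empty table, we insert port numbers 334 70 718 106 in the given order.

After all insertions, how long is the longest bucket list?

334 -> bucket 2
70 -> bucket 8
718 -> bucket 8 (collision)
106 -> bucket 8 (collision)
Final buckets:
0: -
1: -
2: 334
3: -
4: -
5: -
6: -
7: -
8: 70 -> 718 -> 106

3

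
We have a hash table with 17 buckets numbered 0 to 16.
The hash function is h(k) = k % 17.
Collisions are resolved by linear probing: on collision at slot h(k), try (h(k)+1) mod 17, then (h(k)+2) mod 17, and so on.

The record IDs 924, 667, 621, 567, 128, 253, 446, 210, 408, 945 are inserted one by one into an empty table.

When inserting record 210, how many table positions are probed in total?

Insert 924: h=6, slot 6 empty => index 6.
Insert 667: h=4, slot 4 empty => index 4.
Insert 621: h=9, slot 9 empty => index 9.
Insert 567: h=6, slot 6 occupied => index 7.
Insert 128: h=9, slot 9 occupied => index 10.
Insert 253: h=15, slot 15 empty => index 15.
Insert 446: h=4, slot 4 occupied => index 5.
Insert 210: h=6, slots 6,7 occupied => index 8.
Insert 408: h=0, slot 0 empty => index 0.
Insert 945: h=10, slot 10 occupied => index 11.
Table: [408, ∅, ∅, ∅, 667, 446, 924, 567, 210, 621, 128, 945, ∅, ∅, ∅, 253, ∅]

3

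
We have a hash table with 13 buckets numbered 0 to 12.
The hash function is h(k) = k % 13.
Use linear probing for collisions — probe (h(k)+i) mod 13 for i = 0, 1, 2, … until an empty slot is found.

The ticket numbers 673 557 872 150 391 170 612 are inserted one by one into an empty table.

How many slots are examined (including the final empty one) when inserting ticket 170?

673 hashes to 10; slot 10 is free -> place at 10.
557 hashes to 11; slot 11 is free -> place at 11.
872 hashes to 1; slot 1 is free -> place at 1.
150 hashes to 7; slot 7 is free -> place at 7.
391 hashes to 1; 1 taken -> place at 2.
170 hashes to 1; 1,2 taken -> place at 3.
612 hashes to 1; 1,2,3 taken -> place at 4.
Table: [_, 872, 391, 170, 612, _, _, 150, _, _, 673, 557, _]

3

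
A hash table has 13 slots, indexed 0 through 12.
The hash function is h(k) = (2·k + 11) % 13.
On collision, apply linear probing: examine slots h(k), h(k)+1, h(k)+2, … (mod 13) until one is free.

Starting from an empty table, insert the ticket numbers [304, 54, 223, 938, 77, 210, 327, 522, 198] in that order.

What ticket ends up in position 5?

304: h=8 => slot 8
54: h=2 => slot 2
223: h=2, probe 2,3 => slot 3
938: h=2, probe 2,3,4 => slot 4
77: h=9 => slot 9
210: h=2, probe 2,3,4,5 => slot 5
327: h=2, probe 2,3,4,5,6 => slot 6
522: h=2, probe 2,3,4,5,6,7 => slot 7
198: h=4, probe 4,5,6,7,8,9,10 => slot 10
Table: [-, -, 54, 223, 938, 210, 327, 522, 304, 77, 198, -, -]

210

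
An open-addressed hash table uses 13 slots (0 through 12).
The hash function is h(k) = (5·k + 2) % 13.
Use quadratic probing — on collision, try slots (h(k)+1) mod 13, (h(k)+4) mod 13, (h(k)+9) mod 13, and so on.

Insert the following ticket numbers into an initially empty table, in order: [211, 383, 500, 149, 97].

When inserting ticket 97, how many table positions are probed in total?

4

Insert 211: h=4, slot 4 empty => index 4.
Insert 383: h=6, slot 6 empty => index 6.
Insert 500: h=6, slot 6 occupied => index 7.
Insert 149: h=6, slots 6,7 occupied => index 10.
Insert 97: h=6, slots 6,7,10 occupied => index 2.
Table: [∅, ∅, 97, ∅, 211, ∅, 383, 500, ∅, ∅, 149, ∅, ∅]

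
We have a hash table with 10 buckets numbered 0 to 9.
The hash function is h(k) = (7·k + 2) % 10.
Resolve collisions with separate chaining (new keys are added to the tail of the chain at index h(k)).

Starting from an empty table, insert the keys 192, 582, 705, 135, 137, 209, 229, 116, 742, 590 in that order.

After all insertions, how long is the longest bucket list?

3

Insert 192: h=6, bucket 6 empty → new chain.
Insert 582: h=6, bucket 6 nonempty → append to chain.
Insert 705: h=7, bucket 7 empty → new chain.
Insert 135: h=7, bucket 7 nonempty → append to chain.
Insert 137: h=1, bucket 1 empty → new chain.
Insert 209: h=5, bucket 5 empty → new chain.
Insert 229: h=5, bucket 5 nonempty → append to chain.
Insert 116: h=4, bucket 4 empty → new chain.
Insert 742: h=6, bucket 6 nonempty → append to chain.
Insert 590: h=2, bucket 2 empty → new chain.
Final buckets:
0: ∅
1: 137
2: 590
3: ∅
4: 116
5: 209 -> 229
6: 192 -> 582 -> 742
7: 705 -> 135
8: ∅
9: ∅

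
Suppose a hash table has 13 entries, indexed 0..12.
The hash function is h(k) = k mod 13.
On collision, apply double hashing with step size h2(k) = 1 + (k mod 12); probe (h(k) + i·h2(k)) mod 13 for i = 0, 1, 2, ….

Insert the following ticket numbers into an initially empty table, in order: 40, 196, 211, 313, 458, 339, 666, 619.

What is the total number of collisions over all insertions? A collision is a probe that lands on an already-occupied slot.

9

40 hashes to 1; slot 1 is free -> place at 1.
196 hashes to 1, h2=5; 1 taken -> place at 6.
211 hashes to 3; slot 3 is free -> place at 3.
313 hashes to 1, h2=2; 1,3 taken -> place at 5.
458 hashes to 3, h2=3; 3,6 taken -> place at 9.
339 hashes to 1, h2=4; 1,5,9 taken -> place at 0.
666 hashes to 3, h2=7; 3 taken -> place at 10.
619 hashes to 8; slot 8 is free -> place at 8.
Table: [339, 40, ., 211, ., 313, 196, ., 619, 458, 666, ., .]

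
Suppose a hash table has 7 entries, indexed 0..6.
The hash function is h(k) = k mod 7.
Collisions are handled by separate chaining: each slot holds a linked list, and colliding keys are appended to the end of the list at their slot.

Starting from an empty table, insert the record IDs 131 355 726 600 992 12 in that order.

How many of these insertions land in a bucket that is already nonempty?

Insert 131: h=5, bucket 5 empty -> new chain.
Insert 355: h=5, bucket 5 nonempty -> append to chain.
Insert 726: h=5, bucket 5 nonempty -> append to chain.
Insert 600: h=5, bucket 5 nonempty -> append to chain.
Insert 992: h=5, bucket 5 nonempty -> append to chain.
Insert 12: h=5, bucket 5 nonempty -> append to chain.
Final buckets:
0: -
1: -
2: -
3: -
4: -
5: 131 -> 355 -> 726 -> 600 -> 992 -> 12
6: -

5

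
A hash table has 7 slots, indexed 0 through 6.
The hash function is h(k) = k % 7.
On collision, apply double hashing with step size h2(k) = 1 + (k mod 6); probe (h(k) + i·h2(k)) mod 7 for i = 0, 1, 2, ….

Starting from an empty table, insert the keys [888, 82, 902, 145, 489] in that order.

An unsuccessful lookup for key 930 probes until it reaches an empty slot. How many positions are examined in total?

888 hashes to 6; slot 6 is free -> place at 6.
82 hashes to 5; slot 5 is free -> place at 5.
902 hashes to 6, h2=3; 6 taken -> place at 2.
145 hashes to 5, h2=2; 5 taken -> place at 0.
489 hashes to 6, h2=4; 6 taken -> place at 3.
Table: [145, —, 902, 489, —, 82, 888]
Lookup 930: h=6, h2=1, probe 6,0,1 → slot 1 empty, not found.

3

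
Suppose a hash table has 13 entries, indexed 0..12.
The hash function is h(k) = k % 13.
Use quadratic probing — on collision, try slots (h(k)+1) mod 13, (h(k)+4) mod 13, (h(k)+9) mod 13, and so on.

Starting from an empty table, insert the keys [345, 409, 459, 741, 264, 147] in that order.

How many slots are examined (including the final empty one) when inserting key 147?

Insert 345: h=7, slot 7 empty => index 7.
Insert 409: h=6, slot 6 empty => index 6.
Insert 459: h=4, slot 4 empty => index 4.
Insert 741: h=0, slot 0 empty => index 0.
Insert 264: h=4, slot 4 occupied => index 5.
Insert 147: h=4, slots 4,5 occupied => index 8.
Table: [741, -, -, -, 459, 264, 409, 345, 147, -, -, -, -]

3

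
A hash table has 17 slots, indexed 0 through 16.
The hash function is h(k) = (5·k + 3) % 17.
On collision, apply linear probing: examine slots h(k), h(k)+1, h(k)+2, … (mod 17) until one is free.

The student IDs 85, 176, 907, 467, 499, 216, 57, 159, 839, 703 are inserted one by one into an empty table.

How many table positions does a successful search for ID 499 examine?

3

85 hashes to 3; slot 3 is free -> place at 3.
176 hashes to 16; slot 16 is free -> place at 16.
907 hashes to 16; 16 taken -> place at 0.
467 hashes to 9; slot 9 is free -> place at 9.
499 hashes to 16; 16,0 taken -> place at 1.
216 hashes to 12; slot 12 is free -> place at 12.
57 hashes to 16; 16,0,1 taken -> place at 2.
159 hashes to 16; 16,0,1,2,3 taken -> place at 4.
839 hashes to 16; 16,0,1,2,3,4 taken -> place at 5.
703 hashes to 16; 16,0,1,2,3,4,5 taken -> place at 6.
Table: [907, 499, 57, 85, 159, 839, 703, —, —, 467, —, —, 216, —, —, —, 176]
Lookup 499: h=16, probe 16,0,1 → found at 1.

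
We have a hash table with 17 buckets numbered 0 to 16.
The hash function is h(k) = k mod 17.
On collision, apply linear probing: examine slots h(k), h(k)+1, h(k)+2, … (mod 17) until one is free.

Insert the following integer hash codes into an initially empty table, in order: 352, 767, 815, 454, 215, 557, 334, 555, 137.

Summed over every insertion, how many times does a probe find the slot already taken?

12

352 hashes to 12; slot 12 is free -> place at 12.
767 hashes to 2; slot 2 is free -> place at 2.
815 hashes to 16; slot 16 is free -> place at 16.
454 hashes to 12; 12 taken -> place at 13.
215 hashes to 11; slot 11 is free -> place at 11.
557 hashes to 13; 13 taken -> place at 14.
334 hashes to 11; 11,12,13,14 taken -> place at 15.
555 hashes to 11; 11,12,13,14,15,16 taken -> place at 0.
137 hashes to 1; slot 1 is free -> place at 1.
Table: [555, 137, 767, -, -, -, -, -, -, -, -, 215, 352, 454, 557, 334, 815]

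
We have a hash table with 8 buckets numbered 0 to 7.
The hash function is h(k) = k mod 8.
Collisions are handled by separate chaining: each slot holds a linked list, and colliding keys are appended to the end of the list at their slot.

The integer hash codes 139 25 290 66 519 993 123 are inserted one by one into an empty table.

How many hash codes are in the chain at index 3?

2

139 -> bucket 3
25 -> bucket 1
290 -> bucket 2
66 -> bucket 2 (collision)
519 -> bucket 7
993 -> bucket 1 (collision)
123 -> bucket 3 (collision)
Final buckets:
0: -
1: 25 -> 993
2: 290 -> 66
3: 139 -> 123
4: -
5: -
6: -
7: 519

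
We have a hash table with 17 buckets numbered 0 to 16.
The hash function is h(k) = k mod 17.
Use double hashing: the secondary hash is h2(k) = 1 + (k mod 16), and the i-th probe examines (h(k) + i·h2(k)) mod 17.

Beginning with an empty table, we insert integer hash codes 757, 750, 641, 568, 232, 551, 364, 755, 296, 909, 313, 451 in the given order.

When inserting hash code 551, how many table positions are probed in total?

757: h=9 → slot 9
750: h=2 → slot 2
641: h=12 → slot 12
568: h=7 → slot 7
232: h=11 → slot 11
551: h=7, h2=8, probe 7,15 → slot 15
364: h=7, h2=13, probe 7,3 → slot 3
755: h=7, h2=4, probe 7,11,15,2,6 → slot 6
296: h=7, h2=9, probe 7,16 → slot 16
909: h=8 → slot 8
313: h=7, h2=10, probe 7,0 → slot 0
451: h=9, h2=4, probe 9,13 → slot 13
Table: [313, ., 750, 364, ., ., 755, 568, 909, 757, ., 232, 641, 451, ., 551, 296]

2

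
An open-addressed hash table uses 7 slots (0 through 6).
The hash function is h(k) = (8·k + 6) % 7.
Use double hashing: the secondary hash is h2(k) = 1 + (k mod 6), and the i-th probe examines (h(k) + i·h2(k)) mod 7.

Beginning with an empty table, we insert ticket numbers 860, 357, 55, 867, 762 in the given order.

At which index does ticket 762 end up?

1

Insert 860: h=5, slot 5 empty → index 5.
Insert 357: h=6, slot 6 empty → index 6.
Insert 55: h=5, h2=2, slot 5 occupied → index 0.
Insert 867: h=5, h2=4, slot 5 occupied → index 2.
Insert 762: h=5, h2=1, slots 5,6,0 occupied → index 1.
Table: [55, 762, 867, ., ., 860, 357]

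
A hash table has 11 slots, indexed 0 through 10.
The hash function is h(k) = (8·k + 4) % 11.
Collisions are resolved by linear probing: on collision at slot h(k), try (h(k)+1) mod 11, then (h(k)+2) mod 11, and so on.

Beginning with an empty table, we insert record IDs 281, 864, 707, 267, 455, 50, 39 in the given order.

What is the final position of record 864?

281 hashes to 8; slot 8 is free → place at 8.
864 hashes to 8; 8 taken → place at 9.
707 hashes to 6; slot 6 is free → place at 6.
267 hashes to 6; 6 taken → place at 7.
455 hashes to 3; slot 3 is free → place at 3.
50 hashes to 8; 8,9 taken → place at 10.
39 hashes to 8; 8,9,10 taken → place at 0.
Table: [39, ., ., 455, ., ., 707, 267, 281, 864, 50]

9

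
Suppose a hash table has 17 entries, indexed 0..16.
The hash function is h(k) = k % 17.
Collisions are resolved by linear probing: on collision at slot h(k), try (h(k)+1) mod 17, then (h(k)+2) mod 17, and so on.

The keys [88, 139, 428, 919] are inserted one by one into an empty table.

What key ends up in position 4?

88 hashes to 3; slot 3 is free → place at 3.
139 hashes to 3; 3 taken → place at 4.
428 hashes to 3; 3,4 taken → place at 5.
919 hashes to 1; slot 1 is free → place at 1.
Table: [∅, 919, ∅, 88, 139, 428, ∅, ∅, ∅, ∅, ∅, ∅, ∅, ∅, ∅, ∅, ∅]

139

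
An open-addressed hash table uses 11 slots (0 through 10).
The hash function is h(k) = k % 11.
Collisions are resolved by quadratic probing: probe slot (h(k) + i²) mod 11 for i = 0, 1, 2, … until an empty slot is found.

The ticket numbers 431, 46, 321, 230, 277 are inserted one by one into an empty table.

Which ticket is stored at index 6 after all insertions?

321

Insert 431: h=2, slot 2 empty => index 2.
Insert 46: h=2, slot 2 occupied => index 3.
Insert 321: h=2, slots 2,3 occupied => index 6.
Insert 230: h=10, slot 10 empty => index 10.
Insert 277: h=2, slots 2,3,6 occupied => index 0.
Table: [277, _, 431, 46, _, _, 321, _, _, _, 230]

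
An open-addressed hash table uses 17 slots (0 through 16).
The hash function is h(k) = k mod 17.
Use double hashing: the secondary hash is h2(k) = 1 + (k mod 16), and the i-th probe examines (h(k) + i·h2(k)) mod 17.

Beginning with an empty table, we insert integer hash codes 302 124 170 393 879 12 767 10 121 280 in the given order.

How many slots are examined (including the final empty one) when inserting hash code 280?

302: h=13 -> slot 13
124: h=5 -> slot 5
170: h=0 -> slot 0
393: h=2 -> slot 2
879: h=12 -> slot 12
12: h=12, h2=13, probe 12,8 -> slot 8
767: h=2, h2=16, probe 2,1 -> slot 1
10: h=10 -> slot 10
121: h=2, h2=10, probe 2,12,5,15 -> slot 15
280: h=8, h2=9, probe 8,0,9 -> slot 9
Table: [170, 767, 393, -, -, 124, -, -, 12, 280, 10, -, 879, 302, -, 121, -]

3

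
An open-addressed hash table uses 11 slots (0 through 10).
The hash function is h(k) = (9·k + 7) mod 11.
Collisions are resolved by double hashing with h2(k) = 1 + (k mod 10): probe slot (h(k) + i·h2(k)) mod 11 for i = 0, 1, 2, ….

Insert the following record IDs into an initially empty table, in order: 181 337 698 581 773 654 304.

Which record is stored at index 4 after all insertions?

337

181 hashes to 8; slot 8 is free -> place at 8.
337 hashes to 4; slot 4 is free -> place at 4.
698 hashes to 8, h2=9; 8 taken -> place at 6.
581 hashes to 0; slot 0 is free -> place at 0.
773 hashes to 1; slot 1 is free -> place at 1.
654 hashes to 8, h2=5; 8 taken -> place at 2.
304 hashes to 4, h2=5; 4 taken -> place at 9.
Table: [581, 773, 654, —, 337, —, 698, —, 181, 304, —]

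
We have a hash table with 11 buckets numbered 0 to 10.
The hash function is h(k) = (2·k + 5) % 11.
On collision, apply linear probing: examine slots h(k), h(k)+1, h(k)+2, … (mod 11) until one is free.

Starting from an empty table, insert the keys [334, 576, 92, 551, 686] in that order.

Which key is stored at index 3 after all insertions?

Insert 334: h=2, slot 2 empty -> index 2.
Insert 576: h=2, slot 2 occupied -> index 3.
Insert 92: h=2, slots 2,3 occupied -> index 4.
Insert 551: h=7, slot 7 empty -> index 7.
Insert 686: h=2, slots 2,3,4 occupied -> index 5.
Table: [∅, ∅, 334, 576, 92, 686, ∅, 551, ∅, ∅, ∅]

576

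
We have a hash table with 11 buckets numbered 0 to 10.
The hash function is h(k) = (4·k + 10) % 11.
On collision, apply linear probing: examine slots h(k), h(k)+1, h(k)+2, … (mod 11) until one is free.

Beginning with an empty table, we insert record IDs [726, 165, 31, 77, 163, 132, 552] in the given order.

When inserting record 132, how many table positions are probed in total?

Insert 726: h=10, slot 10 empty → index 10.
Insert 165: h=10, slot 10 occupied → index 0.
Insert 31: h=2, slot 2 empty → index 2.
Insert 77: h=10, slots 10,0 occupied → index 1.
Insert 163: h=2, slot 2 occupied → index 3.
Insert 132: h=10, slots 10,0,1,2,3 occupied → index 4.
Insert 552: h=7, slot 7 empty → index 7.
Table: [165, 77, 31, 163, 132, -, -, 552, -, -, 726]

6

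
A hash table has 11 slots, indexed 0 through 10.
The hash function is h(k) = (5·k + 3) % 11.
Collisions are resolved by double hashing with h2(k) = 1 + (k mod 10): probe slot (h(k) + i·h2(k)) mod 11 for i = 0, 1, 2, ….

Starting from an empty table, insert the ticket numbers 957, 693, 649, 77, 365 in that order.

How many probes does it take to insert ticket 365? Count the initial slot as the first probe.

2

957: h=3 -> slot 3
693: h=3, h2=4, probe 3,7 -> slot 7
649: h=3, h2=10, probe 3,2 -> slot 2
77: h=3, h2=8, probe 3,0 -> slot 0
365: h=2, h2=6, probe 2,8 -> slot 8
Table: [77, ∅, 649, 957, ∅, ∅, ∅, 693, 365, ∅, ∅]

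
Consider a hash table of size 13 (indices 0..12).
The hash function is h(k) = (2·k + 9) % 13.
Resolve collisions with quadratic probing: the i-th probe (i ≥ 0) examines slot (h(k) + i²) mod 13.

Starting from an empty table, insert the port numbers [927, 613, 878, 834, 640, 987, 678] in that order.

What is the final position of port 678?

927 hashes to 4; slot 4 is free -> place at 4.
613 hashes to 0; slot 0 is free -> place at 0.
878 hashes to 10; slot 10 is free -> place at 10.
834 hashes to 0; 0 taken -> place at 1.
640 hashes to 2; slot 2 is free -> place at 2.
987 hashes to 7; slot 7 is free -> place at 7.
678 hashes to 0; 0,1,4 taken -> place at 9.
Table: [613, 834, 640, ., 927, ., ., 987, ., 678, 878, ., .]

9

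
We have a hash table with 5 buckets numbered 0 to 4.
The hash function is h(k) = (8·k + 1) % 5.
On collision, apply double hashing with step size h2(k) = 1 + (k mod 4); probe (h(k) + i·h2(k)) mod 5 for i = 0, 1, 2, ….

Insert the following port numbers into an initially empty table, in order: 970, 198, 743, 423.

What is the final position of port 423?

970 hashes to 1; slot 1 is free => place at 1.
198 hashes to 0; slot 0 is free => place at 0.
743 hashes to 0, h2=4; 0 taken => place at 4.
423 hashes to 0, h2=4; 0,4 taken => place at 3.
Table: [198, 970, ., 423, 743]

3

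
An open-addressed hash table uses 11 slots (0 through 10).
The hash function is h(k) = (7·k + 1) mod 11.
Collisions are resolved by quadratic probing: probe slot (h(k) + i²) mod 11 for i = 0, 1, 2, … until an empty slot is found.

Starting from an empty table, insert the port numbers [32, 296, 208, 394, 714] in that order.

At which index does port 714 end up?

Insert 32: h=5, slot 5 empty => index 5.
Insert 296: h=5, slot 5 occupied => index 6.
Insert 208: h=5, slots 5,6 occupied => index 9.
Insert 394: h=9, slot 9 occupied => index 10.
Insert 714: h=5, slots 5,6,9 occupied => index 3.
Table: [_, _, _, 714, _, 32, 296, _, _, 208, 394]

3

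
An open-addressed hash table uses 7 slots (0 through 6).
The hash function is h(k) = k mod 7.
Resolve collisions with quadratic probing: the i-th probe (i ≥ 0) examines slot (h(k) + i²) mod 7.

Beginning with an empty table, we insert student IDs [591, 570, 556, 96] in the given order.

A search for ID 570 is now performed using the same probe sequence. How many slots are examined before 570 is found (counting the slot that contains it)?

Insert 591: h=3, slot 3 empty => index 3.
Insert 570: h=3, slot 3 occupied => index 4.
Insert 556: h=3, slots 3,4 occupied => index 0.
Insert 96: h=5, slot 5 empty => index 5.
Table: [556, _, _, 591, 570, 96, _]
Lookup 570: h=3, probe 3,4 → found at 4.

2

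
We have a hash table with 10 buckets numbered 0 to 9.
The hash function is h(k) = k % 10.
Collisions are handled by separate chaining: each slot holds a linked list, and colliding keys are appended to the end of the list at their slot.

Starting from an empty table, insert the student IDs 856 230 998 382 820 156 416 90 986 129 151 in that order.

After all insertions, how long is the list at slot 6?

856 → bucket 6
230 → bucket 0
998 → bucket 8
382 → bucket 2
820 → bucket 0 (collision)
156 → bucket 6 (collision)
416 → bucket 6 (collision)
90 → bucket 0 (collision)
986 → bucket 6 (collision)
129 → bucket 9
151 → bucket 1
Final buckets:
0: 230 -> 820 -> 90
1: 151
2: 382
3: .
4: .
5: .
6: 856 -> 156 -> 416 -> 986
7: .
8: 998
9: 129

4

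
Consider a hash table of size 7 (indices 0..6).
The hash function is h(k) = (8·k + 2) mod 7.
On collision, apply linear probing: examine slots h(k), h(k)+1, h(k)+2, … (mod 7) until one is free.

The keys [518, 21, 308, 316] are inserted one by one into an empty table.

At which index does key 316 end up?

518: h=2 → slot 2
21: h=2, probe 2,3 → slot 3
308: h=2, probe 2,3,4 → slot 4
316: h=3, probe 3,4,5 → slot 5
Table: [_, _, 518, 21, 308, 316, _]

5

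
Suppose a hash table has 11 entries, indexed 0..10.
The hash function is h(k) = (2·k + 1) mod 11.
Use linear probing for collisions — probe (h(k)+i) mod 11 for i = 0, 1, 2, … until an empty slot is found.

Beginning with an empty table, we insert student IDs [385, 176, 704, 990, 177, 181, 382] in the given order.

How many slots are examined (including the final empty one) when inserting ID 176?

385: h=1 => slot 1
176: h=1, probe 1,2 => slot 2
704: h=1, probe 1,2,3 => slot 3
990: h=1, probe 1,2,3,4 => slot 4
177: h=3, probe 3,4,5 => slot 5
181: h=0 => slot 0
382: h=6 => slot 6
Table: [181, 385, 176, 704, 990, 177, 382, _, _, _, _]

2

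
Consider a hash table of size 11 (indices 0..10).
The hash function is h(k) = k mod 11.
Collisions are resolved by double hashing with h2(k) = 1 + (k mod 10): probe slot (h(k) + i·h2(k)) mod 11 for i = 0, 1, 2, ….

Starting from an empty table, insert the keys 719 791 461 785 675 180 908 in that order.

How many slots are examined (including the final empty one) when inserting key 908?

3

Insert 719: h=4, slot 4 empty -> index 4.
Insert 791: h=10, slot 10 empty -> index 10.
Insert 461: h=10, h2=2, slot 10 occupied -> index 1.
Insert 785: h=4, h2=6, slots 4,10 occupied -> index 5.
Insert 675: h=4, h2=6, slots 4,10,5 occupied -> index 0.
Insert 180: h=4, h2=1, slots 4,5 occupied -> index 6.
Insert 908: h=6, h2=9, slots 6,4 occupied -> index 2.
Table: [675, 461, 908, —, 719, 785, 180, —, —, —, 791]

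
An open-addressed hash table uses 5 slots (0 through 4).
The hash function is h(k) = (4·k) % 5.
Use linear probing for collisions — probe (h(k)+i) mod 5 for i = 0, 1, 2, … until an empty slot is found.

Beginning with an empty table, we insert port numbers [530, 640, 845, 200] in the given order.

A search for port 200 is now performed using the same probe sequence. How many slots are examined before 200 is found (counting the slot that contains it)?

Insert 530: h=0, slot 0 empty => index 0.
Insert 640: h=0, slot 0 occupied => index 1.
Insert 845: h=0, slots 0,1 occupied => index 2.
Insert 200: h=0, slots 0,1,2 occupied => index 3.
Table: [530, 640, 845, 200, ∅]
Lookup 200: h=0, probe 0,1,2,3 → found at 3.

4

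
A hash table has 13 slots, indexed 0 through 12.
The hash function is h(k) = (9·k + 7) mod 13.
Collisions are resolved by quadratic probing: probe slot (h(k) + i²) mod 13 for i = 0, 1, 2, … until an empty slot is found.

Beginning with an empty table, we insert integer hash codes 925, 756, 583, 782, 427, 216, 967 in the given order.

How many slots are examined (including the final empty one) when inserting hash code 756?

2

925: h=12 → slot 12
756: h=12, probe 12,0 → slot 0
583: h=2 → slot 2
782: h=12, probe 12,0,3 → slot 3
427: h=2, probe 2,3,6 → slot 6
216: h=1 → slot 1
967: h=0, probe 0,1,4 → slot 4
Table: [756, 216, 583, 782, 967, ., 427, ., ., ., ., ., 925]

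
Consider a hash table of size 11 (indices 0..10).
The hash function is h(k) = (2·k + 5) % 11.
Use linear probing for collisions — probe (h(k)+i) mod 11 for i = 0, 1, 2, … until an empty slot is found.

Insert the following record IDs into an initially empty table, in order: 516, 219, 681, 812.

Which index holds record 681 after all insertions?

Insert 516: h=3, slot 3 empty -> index 3.
Insert 219: h=3, slot 3 occupied -> index 4.
Insert 681: h=3, slots 3,4 occupied -> index 5.
Insert 812: h=1, slot 1 empty -> index 1.
Table: [—, 812, —, 516, 219, 681, —, —, —, —, —]

5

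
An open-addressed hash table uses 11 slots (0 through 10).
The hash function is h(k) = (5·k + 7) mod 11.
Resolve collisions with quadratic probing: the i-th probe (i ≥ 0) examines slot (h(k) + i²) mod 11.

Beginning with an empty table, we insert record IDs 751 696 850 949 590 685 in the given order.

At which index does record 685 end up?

5

751 hashes to 0; slot 0 is free -> place at 0.
696 hashes to 0; 0 taken -> place at 1.
850 hashes to 0; 0,1 taken -> place at 4.
949 hashes to 0; 0,1,4 taken -> place at 9.
590 hashes to 9; 9 taken -> place at 10.
685 hashes to 0; 0,1,4,9 taken -> place at 5.
Table: [751, 696, ., ., 850, 685, ., ., ., 949, 590]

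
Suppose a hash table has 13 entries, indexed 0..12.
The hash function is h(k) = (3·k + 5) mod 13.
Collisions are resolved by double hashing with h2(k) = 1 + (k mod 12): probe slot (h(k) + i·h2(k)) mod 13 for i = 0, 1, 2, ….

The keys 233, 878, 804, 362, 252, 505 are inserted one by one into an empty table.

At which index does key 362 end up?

5

233 hashes to 2; slot 2 is free => place at 2.
878 hashes to 0; slot 0 is free => place at 0.
804 hashes to 12; slot 12 is free => place at 12.
362 hashes to 12, h2=3; 12,2 taken => place at 5.
252 hashes to 7; slot 7 is free => place at 7.
505 hashes to 12, h2=2; 12 taken => place at 1.
Table: [878, 505, 233, —, —, 362, —, 252, —, —, —, —, 804]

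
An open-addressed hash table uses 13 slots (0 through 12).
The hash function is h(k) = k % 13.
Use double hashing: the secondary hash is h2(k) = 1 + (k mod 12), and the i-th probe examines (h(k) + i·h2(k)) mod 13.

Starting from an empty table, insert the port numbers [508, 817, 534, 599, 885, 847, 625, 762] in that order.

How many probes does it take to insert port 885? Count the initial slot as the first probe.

508 hashes to 1; slot 1 is free -> place at 1.
817 hashes to 11; slot 11 is free -> place at 11.
534 hashes to 1, h2=7; 1 taken -> place at 8.
599 hashes to 1, h2=12; 1 taken -> place at 0.
885 hashes to 1, h2=10; 1,11,8 taken -> place at 5.
847 hashes to 2; slot 2 is free -> place at 2.
625 hashes to 1, h2=2; 1 taken -> place at 3.
762 hashes to 8, h2=7; 8,2 taken -> place at 9.
Table: [599, 508, 847, 625, -, 885, -, -, 534, 762, -, 817, -]

4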